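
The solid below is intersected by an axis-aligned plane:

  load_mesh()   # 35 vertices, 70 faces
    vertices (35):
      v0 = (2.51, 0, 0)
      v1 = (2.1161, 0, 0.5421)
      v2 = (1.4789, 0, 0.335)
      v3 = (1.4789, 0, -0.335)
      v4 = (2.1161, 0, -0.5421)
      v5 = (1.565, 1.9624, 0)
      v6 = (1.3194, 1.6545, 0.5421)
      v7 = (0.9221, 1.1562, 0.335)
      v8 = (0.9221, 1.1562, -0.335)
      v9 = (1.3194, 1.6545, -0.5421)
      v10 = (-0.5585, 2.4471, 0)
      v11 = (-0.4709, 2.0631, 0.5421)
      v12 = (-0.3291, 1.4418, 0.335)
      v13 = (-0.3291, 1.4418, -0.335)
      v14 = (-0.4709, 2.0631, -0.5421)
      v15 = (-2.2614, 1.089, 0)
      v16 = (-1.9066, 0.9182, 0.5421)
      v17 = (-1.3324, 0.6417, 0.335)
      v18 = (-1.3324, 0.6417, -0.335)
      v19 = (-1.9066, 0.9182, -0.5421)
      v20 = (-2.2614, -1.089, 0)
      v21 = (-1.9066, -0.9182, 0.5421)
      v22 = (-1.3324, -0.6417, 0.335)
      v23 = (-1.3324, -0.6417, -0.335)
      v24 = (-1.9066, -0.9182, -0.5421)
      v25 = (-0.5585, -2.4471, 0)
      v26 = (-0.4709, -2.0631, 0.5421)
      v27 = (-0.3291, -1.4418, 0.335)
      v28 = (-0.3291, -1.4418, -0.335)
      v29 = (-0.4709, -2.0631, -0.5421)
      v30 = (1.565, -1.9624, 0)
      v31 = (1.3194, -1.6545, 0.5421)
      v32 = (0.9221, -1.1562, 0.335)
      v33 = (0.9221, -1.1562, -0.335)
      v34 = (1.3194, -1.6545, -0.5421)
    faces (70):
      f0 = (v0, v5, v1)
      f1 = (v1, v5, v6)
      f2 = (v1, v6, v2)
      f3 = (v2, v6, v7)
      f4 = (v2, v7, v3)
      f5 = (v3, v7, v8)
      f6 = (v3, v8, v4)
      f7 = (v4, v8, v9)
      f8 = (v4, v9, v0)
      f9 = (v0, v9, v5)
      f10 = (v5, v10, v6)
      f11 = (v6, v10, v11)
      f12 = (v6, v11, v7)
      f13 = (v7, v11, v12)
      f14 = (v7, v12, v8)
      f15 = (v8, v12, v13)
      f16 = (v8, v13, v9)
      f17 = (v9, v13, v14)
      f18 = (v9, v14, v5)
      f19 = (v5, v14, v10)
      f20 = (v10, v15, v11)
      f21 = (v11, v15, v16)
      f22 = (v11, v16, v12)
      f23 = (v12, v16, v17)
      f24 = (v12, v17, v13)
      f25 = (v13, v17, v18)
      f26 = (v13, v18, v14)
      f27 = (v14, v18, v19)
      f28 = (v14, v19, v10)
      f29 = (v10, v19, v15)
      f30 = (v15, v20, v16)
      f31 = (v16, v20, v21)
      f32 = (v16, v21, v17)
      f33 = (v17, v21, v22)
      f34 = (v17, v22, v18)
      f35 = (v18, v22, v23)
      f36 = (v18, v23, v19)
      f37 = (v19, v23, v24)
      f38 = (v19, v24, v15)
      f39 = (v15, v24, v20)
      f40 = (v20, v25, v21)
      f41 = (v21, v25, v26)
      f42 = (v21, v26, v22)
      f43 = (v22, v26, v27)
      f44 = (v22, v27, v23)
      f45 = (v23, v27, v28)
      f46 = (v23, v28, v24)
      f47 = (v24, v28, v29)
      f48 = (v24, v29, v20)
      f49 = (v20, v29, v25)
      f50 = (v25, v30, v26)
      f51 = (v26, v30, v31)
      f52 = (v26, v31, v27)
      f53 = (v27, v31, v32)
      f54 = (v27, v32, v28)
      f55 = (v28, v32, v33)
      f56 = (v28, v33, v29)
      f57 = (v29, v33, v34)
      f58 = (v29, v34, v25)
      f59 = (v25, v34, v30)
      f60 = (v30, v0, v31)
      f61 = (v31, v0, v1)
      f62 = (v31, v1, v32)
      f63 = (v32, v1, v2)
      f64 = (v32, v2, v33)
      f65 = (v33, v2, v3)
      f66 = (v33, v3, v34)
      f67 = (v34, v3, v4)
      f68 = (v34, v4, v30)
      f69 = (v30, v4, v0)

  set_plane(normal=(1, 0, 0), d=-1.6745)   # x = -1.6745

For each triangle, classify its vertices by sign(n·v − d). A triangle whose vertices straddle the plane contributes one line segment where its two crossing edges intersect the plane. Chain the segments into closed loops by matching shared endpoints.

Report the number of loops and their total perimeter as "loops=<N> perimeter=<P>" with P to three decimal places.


Straddling triangles (18 of 70):
  (v10,v15,v11) [+-+] → (-1.6745, 1.55707, 0)–(-1.6745, 1.4083, 0.177693)  len=0.2317
  (v11,v15,v16) [+--] → (-1.6745, 1.4083, 0.177693)–(-1.6745, 1.10329, 0.5421)  len=0.4752
  (v11,v16,v12) [+-+] → (-1.6745, 1.10329, 0.5421)–(-1.6745, 0.995238, 0.511629)  len=0.1123
  (v12,v16,v17) [+-+] → (-1.6745, 0.995238, 0.511629)–(-1.6745, 0.806435, 0.458387)  len=0.1962
  (v14,v18,v19) [++-] → (-1.6745, 0.806435, -0.458387)–(-1.6745, 1.10329, -0.5421)  len=0.3084
  (v14,v19,v10) [+-+] → (-1.6745, 1.10329, -0.5421)–(-1.6745, 1.18143, -0.448768)  len=0.1217
  (v10,v19,v15) [+--] → (-1.6745, 1.18143, -0.448768)–(-1.6745, 1.55707, 0)  len=0.5852
  (v16,v21,v17) [--+] → (-1.6745, -0.287666, 0.458387)–(-1.6745, 0.806435, 0.458387)  len=1.0941
  (v17,v21,v22) [+-+] → (-1.6745, -0.287666, 0.458387)–(-1.6745, -0.806435, 0.458387)  len=0.5188
  (v18,v23,v19) [++-] → (-1.6745, 0.287666, -0.458387)–(-1.6745, 0.806435, -0.458387)  len=0.5188
  (v19,v23,v24) [-+-] → (-1.6745, 0.287666, -0.458387)–(-1.6745, -0.806435, -0.458387)  len=1.0941
  (v20,v25,v21) [-+-] → (-1.6745, -1.55707, 0)–(-1.6745, -1.18143, 0.448768)  len=0.5852
  (v21,v25,v26) [-++] → (-1.6745, -1.18143, 0.448768)–(-1.6745, -1.10329, 0.5421)  len=0.1217
  (v21,v26,v22) [-++] → (-1.6745, -1.10329, 0.5421)–(-1.6745, -0.806435, 0.458387)  len=0.3084
  (v23,v28,v24) [++-] → (-1.6745, -0.995238, -0.511629)–(-1.6745, -0.806435, -0.458387)  len=0.1962
  (v24,v28,v29) [-++] → (-1.6745, -0.995238, -0.511629)–(-1.6745, -1.10329, -0.5421)  len=0.1123
  (v24,v29,v20) [-+-] → (-1.6745, -1.10329, -0.5421)–(-1.6745, -1.4083, -0.177693)  len=0.4752
  (v20,v29,v25) [-++] → (-1.6745, -1.4083, -0.177693)–(-1.6745, -1.55707, 0)  len=0.2317

Chained into 1 loop(s):
  loop 1: 18 segments, perimeter = 7.2873
Total perimeter = 7.287

loops=1 perimeter=7.287


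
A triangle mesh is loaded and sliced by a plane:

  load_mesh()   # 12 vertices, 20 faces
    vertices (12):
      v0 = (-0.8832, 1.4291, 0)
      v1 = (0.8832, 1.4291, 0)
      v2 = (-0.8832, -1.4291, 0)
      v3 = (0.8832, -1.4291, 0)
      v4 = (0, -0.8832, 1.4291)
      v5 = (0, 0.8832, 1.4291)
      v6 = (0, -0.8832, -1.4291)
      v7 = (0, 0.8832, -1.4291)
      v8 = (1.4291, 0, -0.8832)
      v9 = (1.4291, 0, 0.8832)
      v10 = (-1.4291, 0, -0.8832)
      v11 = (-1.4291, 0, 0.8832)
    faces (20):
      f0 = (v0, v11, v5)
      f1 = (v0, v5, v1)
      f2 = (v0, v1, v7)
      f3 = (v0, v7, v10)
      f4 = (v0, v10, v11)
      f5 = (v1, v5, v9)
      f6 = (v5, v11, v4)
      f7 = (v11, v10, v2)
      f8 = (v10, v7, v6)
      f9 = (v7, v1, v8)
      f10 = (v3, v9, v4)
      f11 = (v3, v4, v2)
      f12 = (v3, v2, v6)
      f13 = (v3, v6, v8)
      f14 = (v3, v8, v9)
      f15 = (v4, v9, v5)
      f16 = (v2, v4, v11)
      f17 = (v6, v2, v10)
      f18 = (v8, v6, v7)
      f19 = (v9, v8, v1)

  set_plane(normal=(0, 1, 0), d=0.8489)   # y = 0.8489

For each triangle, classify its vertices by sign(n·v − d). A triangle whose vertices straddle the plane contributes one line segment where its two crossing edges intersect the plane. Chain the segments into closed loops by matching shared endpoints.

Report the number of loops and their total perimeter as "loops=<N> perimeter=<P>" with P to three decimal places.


loops=1 perimeter=7.608

Straddling triangles (10 of 20):
  (v0,v11,v5) [+-+] → (-1.10483, 0.8489, 0.35857)–(-0.0555006, 0.8489, 1.4079)  len=1.4840
  (v0,v7,v10) [++-] → (-0.0555006, 0.8489, -1.4079)–(-1.10483, 0.8489, -0.35857)  len=1.4840
  (v0,v10,v11) [+--] → (-1.10483, 0.8489, -0.35857)–(-1.10483, 0.8489, 0.35857)  len=0.7171
  (v1,v5,v9) [++-] → (0.0555006, 0.8489, 1.4079)–(1.10483, 0.8489, 0.35857)  len=1.4840
  (v5,v11,v4) [+--] → (-0.0555006, 0.8489, 1.4079)–(0, 0.8489, 1.4291)  len=0.0594
  (v10,v7,v6) [-+-] → (-0.0555006, 0.8489, -1.4079)–(0, 0.8489, -1.4291)  len=0.0594
  (v7,v1,v8) [++-] → (1.10483, 0.8489, -0.35857)–(0.0555006, 0.8489, -1.4079)  len=1.4840
  (v4,v9,v5) [--+] → (0.0555006, 0.8489, 1.4079)–(0, 0.8489, 1.4291)  len=0.0594
  (v8,v6,v7) [--+] → (0, 0.8489, -1.4291)–(0.0555006, 0.8489, -1.4079)  len=0.0594
  (v9,v8,v1) [--+] → (1.10483, 0.8489, -0.35857)–(1.10483, 0.8489, 0.35857)  len=0.7171

Chained into 1 loop(s):
  loop 1: 10 segments, perimeter = 7.6078
Total perimeter = 7.608


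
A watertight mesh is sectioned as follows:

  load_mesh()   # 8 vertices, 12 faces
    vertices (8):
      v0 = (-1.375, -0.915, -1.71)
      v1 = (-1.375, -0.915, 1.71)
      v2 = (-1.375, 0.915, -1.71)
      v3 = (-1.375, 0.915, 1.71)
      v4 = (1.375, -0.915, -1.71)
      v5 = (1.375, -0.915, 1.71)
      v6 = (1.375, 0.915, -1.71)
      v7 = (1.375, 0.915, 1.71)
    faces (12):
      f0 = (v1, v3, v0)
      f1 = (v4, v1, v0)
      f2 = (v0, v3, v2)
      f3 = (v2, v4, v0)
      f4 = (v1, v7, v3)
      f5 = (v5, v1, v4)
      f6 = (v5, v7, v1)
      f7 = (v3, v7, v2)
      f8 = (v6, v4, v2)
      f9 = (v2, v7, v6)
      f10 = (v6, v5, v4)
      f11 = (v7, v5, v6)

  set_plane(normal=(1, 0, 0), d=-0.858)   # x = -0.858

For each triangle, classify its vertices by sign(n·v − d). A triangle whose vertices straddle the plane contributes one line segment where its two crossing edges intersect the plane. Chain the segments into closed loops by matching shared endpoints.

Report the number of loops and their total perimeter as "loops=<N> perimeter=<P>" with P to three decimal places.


Straddling triangles (8 of 12):
  (v4,v1,v0) [+--] → (-0.858, -0.915, 1.06704)–(-0.858, -0.915, -1.71)  len=2.7770
  (v2,v4,v0) [-+-] → (-0.858, 0.57096, -1.71)–(-0.858, -0.915, -1.71)  len=1.4860
  (v1,v7,v3) [-+-] → (-0.858, -0.57096, 1.71)–(-0.858, 0.915, 1.71)  len=1.4860
  (v5,v1,v4) [+-+] → (-0.858, -0.915, 1.71)–(-0.858, -0.915, 1.06704)  len=0.6430
  (v5,v7,v1) [++-] → (-0.858, -0.57096, 1.71)–(-0.858, -0.915, 1.71)  len=0.3440
  (v3,v7,v2) [-+-] → (-0.858, 0.915, 1.71)–(-0.858, 0.915, -1.06704)  len=2.7770
  (v6,v4,v2) [++-] → (-0.858, 0.57096, -1.71)–(-0.858, 0.915, -1.71)  len=0.3440
  (v2,v7,v6) [-++] → (-0.858, 0.915, -1.06704)–(-0.858, 0.915, -1.71)  len=0.6430

Chained into 1 loop(s):
  loop 1: 8 segments, perimeter = 10.5000
Total perimeter = 10.500

loops=1 perimeter=10.500


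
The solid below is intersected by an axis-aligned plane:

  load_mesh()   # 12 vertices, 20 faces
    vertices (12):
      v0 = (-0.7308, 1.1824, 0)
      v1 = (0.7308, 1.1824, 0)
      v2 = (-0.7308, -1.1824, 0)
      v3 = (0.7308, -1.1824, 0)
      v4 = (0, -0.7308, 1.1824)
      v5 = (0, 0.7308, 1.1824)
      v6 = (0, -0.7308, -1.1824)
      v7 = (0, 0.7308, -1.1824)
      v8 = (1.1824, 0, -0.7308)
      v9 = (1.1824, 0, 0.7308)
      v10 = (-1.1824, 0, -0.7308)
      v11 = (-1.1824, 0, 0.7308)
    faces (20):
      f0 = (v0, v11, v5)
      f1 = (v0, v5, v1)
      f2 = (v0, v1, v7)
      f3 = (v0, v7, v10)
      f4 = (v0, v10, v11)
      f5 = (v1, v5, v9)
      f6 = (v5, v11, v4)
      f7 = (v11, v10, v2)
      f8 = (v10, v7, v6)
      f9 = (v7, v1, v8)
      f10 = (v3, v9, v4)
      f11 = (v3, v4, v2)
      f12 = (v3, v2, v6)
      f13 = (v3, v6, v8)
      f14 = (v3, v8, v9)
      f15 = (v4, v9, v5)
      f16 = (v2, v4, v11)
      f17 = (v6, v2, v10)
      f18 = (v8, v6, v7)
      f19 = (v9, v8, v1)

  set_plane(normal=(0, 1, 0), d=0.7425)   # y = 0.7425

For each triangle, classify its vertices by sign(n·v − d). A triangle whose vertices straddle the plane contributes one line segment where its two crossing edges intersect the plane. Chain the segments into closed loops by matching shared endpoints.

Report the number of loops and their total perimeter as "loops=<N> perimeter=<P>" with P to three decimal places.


loops=1 perimeter=6.141

Straddling triangles (8 of 20):
  (v0,v11,v5) [+--] → (-0.898813, 0.7425, 0.271887)–(-0.0189335, 0.7425, 1.15177)  len=1.2443
  (v0,v5,v1) [+-+] → (-0.0189335, 0.7425, 1.15177)–(0.0189335, 0.7425, 1.15177)  len=0.0379
  (v0,v1,v7) [++-] → (0.0189335, 0.7425, -1.15177)–(-0.0189335, 0.7425, -1.15177)  len=0.0379
  (v0,v7,v10) [+--] → (-0.0189335, 0.7425, -1.15177)–(-0.898813, 0.7425, -0.271887)  len=1.2443
  (v0,v10,v11) [+--] → (-0.898813, 0.7425, -0.271887)–(-0.898813, 0.7425, 0.271887)  len=0.5438
  (v1,v5,v9) [+--] → (0.0189335, 0.7425, 1.15177)–(0.898813, 0.7425, 0.271887)  len=1.2443
  (v7,v1,v8) [-+-] → (0.0189335, 0.7425, -1.15177)–(0.898813, 0.7425, -0.271887)  len=1.2443
  (v9,v8,v1) [--+] → (0.898813, 0.7425, -0.271887)–(0.898813, 0.7425, 0.271887)  len=0.5438

Chained into 1 loop(s):
  loop 1: 8 segments, perimeter = 6.1406
Total perimeter = 6.141


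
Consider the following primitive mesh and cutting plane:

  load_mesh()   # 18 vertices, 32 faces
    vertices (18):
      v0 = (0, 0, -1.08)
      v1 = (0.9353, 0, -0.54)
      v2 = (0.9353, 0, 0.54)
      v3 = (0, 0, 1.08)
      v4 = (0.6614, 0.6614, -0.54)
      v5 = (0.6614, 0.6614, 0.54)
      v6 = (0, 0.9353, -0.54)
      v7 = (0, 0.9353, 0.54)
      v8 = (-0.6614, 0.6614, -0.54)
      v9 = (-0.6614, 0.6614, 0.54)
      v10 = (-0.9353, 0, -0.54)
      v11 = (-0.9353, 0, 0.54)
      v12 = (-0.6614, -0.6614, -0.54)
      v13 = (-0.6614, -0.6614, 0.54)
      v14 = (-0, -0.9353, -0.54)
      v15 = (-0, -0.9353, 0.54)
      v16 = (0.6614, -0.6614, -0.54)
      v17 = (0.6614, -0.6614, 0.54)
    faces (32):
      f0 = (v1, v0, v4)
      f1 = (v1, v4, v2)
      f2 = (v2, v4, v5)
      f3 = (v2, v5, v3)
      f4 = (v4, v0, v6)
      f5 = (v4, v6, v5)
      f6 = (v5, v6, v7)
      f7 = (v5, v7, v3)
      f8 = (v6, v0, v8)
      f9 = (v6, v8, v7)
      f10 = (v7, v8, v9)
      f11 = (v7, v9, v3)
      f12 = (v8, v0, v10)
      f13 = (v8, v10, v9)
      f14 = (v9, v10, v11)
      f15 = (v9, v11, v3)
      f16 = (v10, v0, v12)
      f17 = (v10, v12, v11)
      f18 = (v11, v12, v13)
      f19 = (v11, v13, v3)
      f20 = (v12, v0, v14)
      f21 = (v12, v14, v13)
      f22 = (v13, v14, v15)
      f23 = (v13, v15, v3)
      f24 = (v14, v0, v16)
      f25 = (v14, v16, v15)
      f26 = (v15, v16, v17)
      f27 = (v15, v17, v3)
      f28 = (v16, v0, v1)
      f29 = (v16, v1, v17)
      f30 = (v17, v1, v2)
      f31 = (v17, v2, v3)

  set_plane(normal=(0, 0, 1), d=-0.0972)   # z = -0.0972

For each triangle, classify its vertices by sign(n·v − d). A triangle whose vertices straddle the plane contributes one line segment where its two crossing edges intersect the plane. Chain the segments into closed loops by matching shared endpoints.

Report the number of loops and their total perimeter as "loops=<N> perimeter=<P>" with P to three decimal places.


Straddling triangles (16 of 32):
  (v1,v4,v2) [--+] → (0.773699, 0.390226, -0.0972)–(0.9353, 0, -0.0972)  len=0.4224
  (v2,v4,v5) [+-+] → (0.773699, 0.390226, -0.0972)–(0.6614, 0.6614, -0.0972)  len=0.2935
  (v4,v6,v5) [--+] → (0.271174, 0.823001, -0.0972)–(0.6614, 0.6614, -0.0972)  len=0.4224
  (v5,v6,v7) [+-+] → (0.271174, 0.823001, -0.0972)–(0, 0.9353, -0.0972)  len=0.2935
  (v6,v8,v7) [--+] → (-0.390226, 0.773699, -0.0972)–(0, 0.9353, -0.0972)  len=0.4224
  (v7,v8,v9) [+-+] → (-0.390226, 0.773699, -0.0972)–(-0.6614, 0.6614, -0.0972)  len=0.2935
  (v8,v10,v9) [--+] → (-0.823001, 0.271174, -0.0972)–(-0.6614, 0.6614, -0.0972)  len=0.4224
  (v9,v10,v11) [+-+] → (-0.823001, 0.271174, -0.0972)–(-0.9353, 0, -0.0972)  len=0.2935
  (v10,v12,v11) [--+] → (-0.773699, -0.390226, -0.0972)–(-0.9353, 0, -0.0972)  len=0.4224
  (v11,v12,v13) [+-+] → (-0.773699, -0.390226, -0.0972)–(-0.6614, -0.6614, -0.0972)  len=0.2935
  (v12,v14,v13) [--+] → (-0.271174, -0.823001, -0.0972)–(-0.6614, -0.6614, -0.0972)  len=0.4224
  (v13,v14,v15) [+-+] → (-0.271174, -0.823001, -0.0972)–(0, -0.9353, -0.0972)  len=0.2935
  (v14,v16,v15) [--+] → (0.390226, -0.773699, -0.0972)–(0, -0.9353, -0.0972)  len=0.4224
  (v15,v16,v17) [+-+] → (0.390226, -0.773699, -0.0972)–(0.6614, -0.6614, -0.0972)  len=0.2935
  (v16,v1,v17) [--+] → (0.823001, -0.271174, -0.0972)–(0.6614, -0.6614, -0.0972)  len=0.4224
  (v17,v1,v2) [+-+] → (0.823001, -0.271174, -0.0972)–(0.9353, 0, -0.0972)  len=0.2935

Chained into 1 loop(s):
  loop 1: 16 segments, perimeter = 5.7270
Total perimeter = 5.727

loops=1 perimeter=5.727


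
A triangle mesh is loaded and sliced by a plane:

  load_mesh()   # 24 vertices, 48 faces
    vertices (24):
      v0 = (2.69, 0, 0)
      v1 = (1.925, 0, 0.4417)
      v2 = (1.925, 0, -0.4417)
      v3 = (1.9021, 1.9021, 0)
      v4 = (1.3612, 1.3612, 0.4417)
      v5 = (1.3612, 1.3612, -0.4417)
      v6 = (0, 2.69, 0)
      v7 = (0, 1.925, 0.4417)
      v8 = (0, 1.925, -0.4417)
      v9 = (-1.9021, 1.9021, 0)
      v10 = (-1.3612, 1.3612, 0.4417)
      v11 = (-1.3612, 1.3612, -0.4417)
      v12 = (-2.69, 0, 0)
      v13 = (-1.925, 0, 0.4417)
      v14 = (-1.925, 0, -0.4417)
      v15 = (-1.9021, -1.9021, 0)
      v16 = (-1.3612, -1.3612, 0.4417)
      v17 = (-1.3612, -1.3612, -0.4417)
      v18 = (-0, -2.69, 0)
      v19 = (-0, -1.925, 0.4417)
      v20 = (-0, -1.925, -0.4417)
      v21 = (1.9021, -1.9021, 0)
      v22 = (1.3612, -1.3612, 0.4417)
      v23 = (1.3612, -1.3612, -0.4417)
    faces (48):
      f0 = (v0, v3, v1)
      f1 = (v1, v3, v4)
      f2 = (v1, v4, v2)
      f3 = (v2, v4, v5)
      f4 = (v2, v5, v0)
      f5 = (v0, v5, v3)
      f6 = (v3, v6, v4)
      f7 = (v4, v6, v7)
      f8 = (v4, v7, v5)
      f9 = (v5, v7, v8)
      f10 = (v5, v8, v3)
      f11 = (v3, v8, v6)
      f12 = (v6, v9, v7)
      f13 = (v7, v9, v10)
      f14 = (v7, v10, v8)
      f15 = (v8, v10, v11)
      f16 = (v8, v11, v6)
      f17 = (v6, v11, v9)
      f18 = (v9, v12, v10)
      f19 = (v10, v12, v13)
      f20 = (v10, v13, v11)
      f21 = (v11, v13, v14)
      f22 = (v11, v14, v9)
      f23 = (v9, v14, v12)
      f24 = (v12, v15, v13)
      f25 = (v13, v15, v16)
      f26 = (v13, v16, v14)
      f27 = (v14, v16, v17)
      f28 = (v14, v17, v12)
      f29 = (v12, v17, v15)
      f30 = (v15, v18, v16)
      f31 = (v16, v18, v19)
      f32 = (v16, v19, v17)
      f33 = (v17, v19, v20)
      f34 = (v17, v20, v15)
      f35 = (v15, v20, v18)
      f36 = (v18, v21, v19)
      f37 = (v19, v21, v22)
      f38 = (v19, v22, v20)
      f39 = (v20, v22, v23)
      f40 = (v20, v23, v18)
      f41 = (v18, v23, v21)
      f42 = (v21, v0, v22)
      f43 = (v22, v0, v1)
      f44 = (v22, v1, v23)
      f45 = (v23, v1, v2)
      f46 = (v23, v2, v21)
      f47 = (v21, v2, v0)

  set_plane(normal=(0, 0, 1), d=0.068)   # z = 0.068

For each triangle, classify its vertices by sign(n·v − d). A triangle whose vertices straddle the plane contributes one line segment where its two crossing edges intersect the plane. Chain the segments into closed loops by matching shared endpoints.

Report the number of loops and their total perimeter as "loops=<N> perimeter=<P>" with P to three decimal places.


loops=2 perimeter=27.536

Straddling triangles (32 of 48):
  (v0,v3,v1) [--+] → (1.90563, 1.60927, 0.068)–(2.57223, 0, 0.068)  len=1.7419
  (v1,v3,v4) [+-+] → (1.90563, 1.60927, 0.068)–(1.81883, 1.81883, 0.068)  len=0.2268
  (v1,v4,v2) [++-] → (1.5997, 0.785379, 0.068)–(1.925, 0, 0.068)  len=0.8501
  (v2,v4,v5) [-+-] → (1.5997, 0.785379, 0.068)–(1.3612, 1.3612, 0.068)  len=0.6233
  (v3,v6,v4) [--+] → (0.209558, 2.48543, 0.068)–(1.81883, 1.81883, 0.068)  len=1.7419
  (v4,v6,v7) [+-+] → (0.209558, 2.48543, 0.068)–(0, 2.57223, 0.068)  len=0.2268
  (v4,v7,v5) [++-] → (0.575821, 1.6865, 0.068)–(1.3612, 1.3612, 0.068)  len=0.8501
  (v5,v7,v8) [-+-] → (0.575821, 1.6865, 0.068)–(0, 1.925, 0.068)  len=0.6233
  (v6,v9,v7) [--+] → (-1.60927, 1.90563, 0.068)–(0, 2.57223, 0.068)  len=1.7419
  (v7,v9,v10) [+-+] → (-1.60927, 1.90563, 0.068)–(-1.81883, 1.81883, 0.068)  len=0.2268
  (v7,v10,v8) [++-] → (-0.785379, 1.5997, 0.068)–(0, 1.925, 0.068)  len=0.8501
  (v8,v10,v11) [-+-] → (-0.785379, 1.5997, 0.068)–(-1.3612, 1.3612, 0.068)  len=0.6233
  (v9,v12,v10) [--+] → (-2.48543, 0.209558, 0.068)–(-1.81883, 1.81883, 0.068)  len=1.7419
  (v10,v12,v13) [+-+] → (-2.48543, 0.209558, 0.068)–(-2.57223, 0, 0.068)  len=0.2268
  (v10,v13,v11) [++-] → (-1.6865, 0.575821, 0.068)–(-1.3612, 1.3612, 0.068)  len=0.8501
  (v11,v13,v14) [-+-] → (-1.6865, 0.575821, 0.068)–(-1.925, 0, 0.068)  len=0.6233
  (v12,v15,v13) [--+] → (-1.90563, -1.60927, 0.068)–(-2.57223, 0, 0.068)  len=1.7419
  (v13,v15,v16) [+-+] → (-1.90563, -1.60927, 0.068)–(-1.81883, -1.81883, 0.068)  len=0.2268
  (v13,v16,v14) [++-] → (-1.5997, -0.785379, 0.068)–(-1.925, 0, 0.068)  len=0.8501
  (v14,v16,v17) [-+-] → (-1.5997, -0.785379, 0.068)–(-1.3612, -1.3612, 0.068)  len=0.6233
  (v15,v18,v16) [--+] → (-0.209558, -2.48543, 0.068)–(-1.81883, -1.81883, 0.068)  len=1.7419
  (v16,v18,v19) [+-+] → (-0.209558, -2.48543, 0.068)–(0, -2.57223, 0.068)  len=0.2268
  (v16,v19,v17) [++-] → (-0.575821, -1.6865, 0.068)–(-1.3612, -1.3612, 0.068)  len=0.8501
  (v17,v19,v20) [-+-] → (-0.575821, -1.6865, 0.068)–(0, -1.925, 0.068)  len=0.6233
  (v18,v21,v19) [--+] → (1.60927, -1.90563, 0.068)–(0, -2.57223, 0.068)  len=1.7419
  (v19,v21,v22) [+-+] → (1.60927, -1.90563, 0.068)–(1.81883, -1.81883, 0.068)  len=0.2268
  (v19,v22,v20) [++-] → (0.785379, -1.5997, 0.068)–(0, -1.925, 0.068)  len=0.8501
  (v20,v22,v23) [-+-] → (0.785379, -1.5997, 0.068)–(1.3612, -1.3612, 0.068)  len=0.6233
  (v21,v0,v22) [--+] → (2.48543, -0.209558, 0.068)–(1.81883, -1.81883, 0.068)  len=1.7419
  (v22,v0,v1) [+-+] → (2.48543, -0.209558, 0.068)–(2.57223, 0, 0.068)  len=0.2268
  (v22,v1,v23) [++-] → (1.6865, -0.575821, 0.068)–(1.3612, -1.3612, 0.068)  len=0.8501
  (v23,v1,v2) [-+-] → (1.6865, -0.575821, 0.068)–(1.925, 0, 0.068)  len=0.6233

Chained into 2 loop(s):
  loop 1: 16 segments, perimeter = 15.7495
  loop 2: 16 segments, perimeter = 11.7867
Total perimeter = 27.536


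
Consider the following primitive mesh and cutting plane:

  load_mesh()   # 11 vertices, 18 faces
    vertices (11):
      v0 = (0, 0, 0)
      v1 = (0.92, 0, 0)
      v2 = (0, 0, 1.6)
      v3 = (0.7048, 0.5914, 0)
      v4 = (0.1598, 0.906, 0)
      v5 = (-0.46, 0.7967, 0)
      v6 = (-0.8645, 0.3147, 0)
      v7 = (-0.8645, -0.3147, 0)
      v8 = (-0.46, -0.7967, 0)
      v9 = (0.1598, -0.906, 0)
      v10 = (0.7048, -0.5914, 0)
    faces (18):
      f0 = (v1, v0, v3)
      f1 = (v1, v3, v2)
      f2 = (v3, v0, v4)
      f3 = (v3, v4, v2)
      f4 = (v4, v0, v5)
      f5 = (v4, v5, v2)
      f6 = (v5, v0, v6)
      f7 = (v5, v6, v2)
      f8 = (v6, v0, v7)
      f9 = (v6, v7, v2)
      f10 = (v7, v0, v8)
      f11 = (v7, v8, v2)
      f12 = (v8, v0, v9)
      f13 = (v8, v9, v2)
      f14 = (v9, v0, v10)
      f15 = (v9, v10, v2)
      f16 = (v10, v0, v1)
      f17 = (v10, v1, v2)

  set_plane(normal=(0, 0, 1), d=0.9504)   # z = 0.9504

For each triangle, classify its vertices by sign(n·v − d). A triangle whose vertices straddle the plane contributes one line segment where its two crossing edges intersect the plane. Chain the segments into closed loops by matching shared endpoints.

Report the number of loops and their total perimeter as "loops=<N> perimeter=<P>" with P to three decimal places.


Straddling triangles (9 of 18):
  (v1,v3,v2) [--+] → (0.286149, 0.240108, 0.9504)–(0.37352, 0, 0.9504)  len=0.2555
  (v3,v4,v2) [--+] → (0.0648788, 0.367836, 0.9504)–(0.286149, 0.240108, 0.9504)  len=0.2555
  (v4,v5,v2) [--+] → (-0.18676, 0.32346, 0.9504)–(0.0648788, 0.367836, 0.9504)  len=0.2555
  (v5,v6,v2) [--+] → (-0.350987, 0.127768, 0.9504)–(-0.18676, 0.32346, 0.9504)  len=0.2555
  (v6,v7,v2) [--+] → (-0.350987, -0.127768, 0.9504)–(-0.350987, 0.127768, 0.9504)  len=0.2555
  (v7,v8,v2) [--+] → (-0.18676, -0.32346, 0.9504)–(-0.350987, -0.127768, 0.9504)  len=0.2555
  (v8,v9,v2) [--+] → (0.0648788, -0.367836, 0.9504)–(-0.18676, -0.32346, 0.9504)  len=0.2555
  (v9,v10,v2) [--+] → (0.286149, -0.240108, 0.9504)–(0.0648788, -0.367836, 0.9504)  len=0.2555
  (v10,v1,v2) [--+] → (0.37352, 0, 0.9504)–(0.286149, -0.240108, 0.9504)  len=0.2555

Chained into 1 loop(s):
  loop 1: 9 segments, perimeter = 2.2995
Total perimeter = 2.300

loops=1 perimeter=2.300


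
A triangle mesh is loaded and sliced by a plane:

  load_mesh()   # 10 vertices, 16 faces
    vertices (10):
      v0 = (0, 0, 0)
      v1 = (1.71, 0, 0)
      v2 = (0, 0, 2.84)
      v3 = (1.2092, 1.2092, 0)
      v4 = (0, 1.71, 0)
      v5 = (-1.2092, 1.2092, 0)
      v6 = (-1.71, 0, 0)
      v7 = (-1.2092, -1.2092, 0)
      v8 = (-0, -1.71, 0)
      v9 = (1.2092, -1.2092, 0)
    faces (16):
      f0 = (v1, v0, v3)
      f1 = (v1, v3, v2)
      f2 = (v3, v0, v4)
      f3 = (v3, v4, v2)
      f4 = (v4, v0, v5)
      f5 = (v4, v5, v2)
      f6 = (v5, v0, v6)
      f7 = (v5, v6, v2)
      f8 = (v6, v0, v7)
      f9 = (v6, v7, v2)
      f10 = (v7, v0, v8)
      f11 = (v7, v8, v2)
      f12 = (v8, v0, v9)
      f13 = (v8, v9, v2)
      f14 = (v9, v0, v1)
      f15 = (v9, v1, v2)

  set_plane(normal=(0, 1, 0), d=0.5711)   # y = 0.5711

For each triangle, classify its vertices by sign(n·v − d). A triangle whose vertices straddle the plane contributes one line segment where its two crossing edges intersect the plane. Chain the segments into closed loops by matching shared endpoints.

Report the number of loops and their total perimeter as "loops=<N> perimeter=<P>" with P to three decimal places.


loops=1 perimeter=7.832

Straddling triangles (8 of 16):
  (v1,v0,v3) [--+] → (0.5711, 0.5711, 0)–(1.47347, 0.5711, 0)  len=0.9024
  (v1,v3,v2) [-+-] → (1.47347, 0.5711, 0)–(0.5711, 0.5711, 1.49868)  len=1.7494
  (v3,v0,v4) [+-+] → (0.5711, 0.5711, 0)–(0, 0.5711, 0)  len=0.5711
  (v3,v4,v2) [++-] → (0, 0.5711, 1.89151)–(0.5711, 0.5711, 1.49868)  len=0.6932
  (v4,v0,v5) [+-+] → (0, 0.5711, 0)–(-0.5711, 0.5711, 0)  len=0.5711
  (v4,v5,v2) [++-] → (-0.5711, 0.5711, 1.49868)–(0, 0.5711, 1.89151)  len=0.6932
  (v5,v0,v6) [+--] → (-0.5711, 0.5711, 0)–(-1.47347, 0.5711, 0)  len=0.9024
  (v5,v6,v2) [+--] → (-1.47347, 0.5711, 0)–(-0.5711, 0.5711, 1.49868)  len=1.7494

Chained into 1 loop(s):
  loop 1: 8 segments, perimeter = 7.8320
Total perimeter = 7.832


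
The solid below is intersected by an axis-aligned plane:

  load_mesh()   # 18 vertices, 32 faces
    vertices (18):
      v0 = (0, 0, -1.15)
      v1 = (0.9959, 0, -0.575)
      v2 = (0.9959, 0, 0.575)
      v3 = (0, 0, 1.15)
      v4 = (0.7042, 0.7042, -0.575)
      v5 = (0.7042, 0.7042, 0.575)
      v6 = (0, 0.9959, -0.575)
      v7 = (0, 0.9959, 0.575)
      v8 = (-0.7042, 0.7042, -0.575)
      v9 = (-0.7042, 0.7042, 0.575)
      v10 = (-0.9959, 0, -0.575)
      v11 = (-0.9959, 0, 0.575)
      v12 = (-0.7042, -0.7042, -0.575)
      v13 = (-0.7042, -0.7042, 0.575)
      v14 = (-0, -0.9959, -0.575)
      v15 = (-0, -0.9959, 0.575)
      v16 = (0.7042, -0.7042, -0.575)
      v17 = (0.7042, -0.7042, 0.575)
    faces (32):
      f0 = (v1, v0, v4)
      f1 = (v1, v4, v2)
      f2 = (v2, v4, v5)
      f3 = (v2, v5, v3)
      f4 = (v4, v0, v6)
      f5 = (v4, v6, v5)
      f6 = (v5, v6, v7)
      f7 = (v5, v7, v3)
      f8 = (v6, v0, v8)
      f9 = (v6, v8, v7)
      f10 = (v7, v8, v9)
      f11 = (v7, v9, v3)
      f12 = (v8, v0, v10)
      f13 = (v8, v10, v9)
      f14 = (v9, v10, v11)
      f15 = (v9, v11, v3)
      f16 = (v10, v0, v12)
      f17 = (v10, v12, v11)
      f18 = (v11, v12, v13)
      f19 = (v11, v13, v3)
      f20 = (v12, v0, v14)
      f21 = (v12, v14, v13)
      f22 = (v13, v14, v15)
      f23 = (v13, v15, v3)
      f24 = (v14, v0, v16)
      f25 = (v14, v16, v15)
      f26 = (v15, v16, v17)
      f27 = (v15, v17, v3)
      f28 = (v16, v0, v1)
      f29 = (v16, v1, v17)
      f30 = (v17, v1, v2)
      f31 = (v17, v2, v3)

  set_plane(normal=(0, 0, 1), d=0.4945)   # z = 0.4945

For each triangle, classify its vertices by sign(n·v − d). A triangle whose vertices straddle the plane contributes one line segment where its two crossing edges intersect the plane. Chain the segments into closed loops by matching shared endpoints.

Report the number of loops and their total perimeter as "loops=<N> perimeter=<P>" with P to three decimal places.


loops=1 perimeter=6.098

Straddling triangles (16 of 32):
  (v1,v4,v2) [--+] → (0.975481, 0.049294, 0.4945)–(0.9959, 0, 0.4945)  len=0.0534
  (v2,v4,v5) [+-+] → (0.975481, 0.049294, 0.4945)–(0.7042, 0.7042, 0.4945)  len=0.7089
  (v4,v6,v5) [--+] → (0.654906, 0.724619, 0.4945)–(0.7042, 0.7042, 0.4945)  len=0.0534
  (v5,v6,v7) [+-+] → (0.654906, 0.724619, 0.4945)–(0, 0.9959, 0.4945)  len=0.7089
  (v6,v8,v7) [--+] → (-0.049294, 0.975481, 0.4945)–(0, 0.9959, 0.4945)  len=0.0534
  (v7,v8,v9) [+-+] → (-0.049294, 0.975481, 0.4945)–(-0.7042, 0.7042, 0.4945)  len=0.7089
  (v8,v10,v9) [--+] → (-0.724619, 0.654906, 0.4945)–(-0.7042, 0.7042, 0.4945)  len=0.0534
  (v9,v10,v11) [+-+] → (-0.724619, 0.654906, 0.4945)–(-0.9959, 0, 0.4945)  len=0.7089
  (v10,v12,v11) [--+] → (-0.975481, -0.049294, 0.4945)–(-0.9959, 0, 0.4945)  len=0.0534
  (v11,v12,v13) [+-+] → (-0.975481, -0.049294, 0.4945)–(-0.7042, -0.7042, 0.4945)  len=0.7089
  (v12,v14,v13) [--+] → (-0.654906, -0.724619, 0.4945)–(-0.7042, -0.7042, 0.4945)  len=0.0534
  (v13,v14,v15) [+-+] → (-0.654906, -0.724619, 0.4945)–(0, -0.9959, 0.4945)  len=0.7089
  (v14,v16,v15) [--+] → (0.049294, -0.975481, 0.4945)–(0, -0.9959, 0.4945)  len=0.0534
  (v15,v16,v17) [+-+] → (0.049294, -0.975481, 0.4945)–(0.7042, -0.7042, 0.4945)  len=0.7089
  (v16,v1,v17) [--+] → (0.724619, -0.654906, 0.4945)–(0.7042, -0.7042, 0.4945)  len=0.0534
  (v17,v1,v2) [+-+] → (0.724619, -0.654906, 0.4945)–(0.9959, 0, 0.4945)  len=0.7089

Chained into 1 loop(s):
  loop 1: 16 segments, perimeter = 6.0978
Total perimeter = 6.098


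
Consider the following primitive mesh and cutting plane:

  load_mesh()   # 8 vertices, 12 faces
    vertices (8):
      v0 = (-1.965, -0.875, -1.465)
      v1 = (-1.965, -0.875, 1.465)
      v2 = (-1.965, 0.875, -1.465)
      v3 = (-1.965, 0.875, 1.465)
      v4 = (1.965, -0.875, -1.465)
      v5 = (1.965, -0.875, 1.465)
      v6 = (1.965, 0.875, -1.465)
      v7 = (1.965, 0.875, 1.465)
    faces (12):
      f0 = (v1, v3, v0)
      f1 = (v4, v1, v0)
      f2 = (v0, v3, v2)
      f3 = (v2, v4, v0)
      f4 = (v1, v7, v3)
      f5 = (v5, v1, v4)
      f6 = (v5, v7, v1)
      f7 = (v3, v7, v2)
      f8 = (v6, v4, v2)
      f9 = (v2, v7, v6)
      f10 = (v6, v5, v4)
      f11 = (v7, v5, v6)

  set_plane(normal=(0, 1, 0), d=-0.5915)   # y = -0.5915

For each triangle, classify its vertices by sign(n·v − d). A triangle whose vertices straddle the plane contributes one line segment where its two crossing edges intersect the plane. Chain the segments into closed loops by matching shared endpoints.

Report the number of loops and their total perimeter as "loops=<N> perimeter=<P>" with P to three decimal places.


loops=1 perimeter=13.720

Straddling triangles (8 of 12):
  (v1,v3,v0) [-+-] → (-1.965, -0.5915, 1.465)–(-1.965, -0.5915, -0.99034)  len=2.4553
  (v0,v3,v2) [-++] → (-1.965, -0.5915, -0.99034)–(-1.965, -0.5915, -1.465)  len=0.4747
  (v2,v4,v0) [+--] → (1.32834, -0.5915, -1.465)–(-1.965, -0.5915, -1.465)  len=3.2933
  (v1,v7,v3) [-++] → (-1.32834, -0.5915, 1.465)–(-1.965, -0.5915, 1.465)  len=0.6367
  (v5,v7,v1) [-+-] → (1.965, -0.5915, 1.465)–(-1.32834, -0.5915, 1.465)  len=3.2933
  (v6,v4,v2) [+-+] → (1.965, -0.5915, -1.465)–(1.32834, -0.5915, -1.465)  len=0.6367
  (v6,v5,v4) [+--] → (1.965, -0.5915, 0.99034)–(1.965, -0.5915, -1.465)  len=2.4553
  (v7,v5,v6) [+-+] → (1.965, -0.5915, 1.465)–(1.965, -0.5915, 0.99034)  len=0.4747

Chained into 1 loop(s):
  loop 1: 8 segments, perimeter = 13.7200
Total perimeter = 13.720


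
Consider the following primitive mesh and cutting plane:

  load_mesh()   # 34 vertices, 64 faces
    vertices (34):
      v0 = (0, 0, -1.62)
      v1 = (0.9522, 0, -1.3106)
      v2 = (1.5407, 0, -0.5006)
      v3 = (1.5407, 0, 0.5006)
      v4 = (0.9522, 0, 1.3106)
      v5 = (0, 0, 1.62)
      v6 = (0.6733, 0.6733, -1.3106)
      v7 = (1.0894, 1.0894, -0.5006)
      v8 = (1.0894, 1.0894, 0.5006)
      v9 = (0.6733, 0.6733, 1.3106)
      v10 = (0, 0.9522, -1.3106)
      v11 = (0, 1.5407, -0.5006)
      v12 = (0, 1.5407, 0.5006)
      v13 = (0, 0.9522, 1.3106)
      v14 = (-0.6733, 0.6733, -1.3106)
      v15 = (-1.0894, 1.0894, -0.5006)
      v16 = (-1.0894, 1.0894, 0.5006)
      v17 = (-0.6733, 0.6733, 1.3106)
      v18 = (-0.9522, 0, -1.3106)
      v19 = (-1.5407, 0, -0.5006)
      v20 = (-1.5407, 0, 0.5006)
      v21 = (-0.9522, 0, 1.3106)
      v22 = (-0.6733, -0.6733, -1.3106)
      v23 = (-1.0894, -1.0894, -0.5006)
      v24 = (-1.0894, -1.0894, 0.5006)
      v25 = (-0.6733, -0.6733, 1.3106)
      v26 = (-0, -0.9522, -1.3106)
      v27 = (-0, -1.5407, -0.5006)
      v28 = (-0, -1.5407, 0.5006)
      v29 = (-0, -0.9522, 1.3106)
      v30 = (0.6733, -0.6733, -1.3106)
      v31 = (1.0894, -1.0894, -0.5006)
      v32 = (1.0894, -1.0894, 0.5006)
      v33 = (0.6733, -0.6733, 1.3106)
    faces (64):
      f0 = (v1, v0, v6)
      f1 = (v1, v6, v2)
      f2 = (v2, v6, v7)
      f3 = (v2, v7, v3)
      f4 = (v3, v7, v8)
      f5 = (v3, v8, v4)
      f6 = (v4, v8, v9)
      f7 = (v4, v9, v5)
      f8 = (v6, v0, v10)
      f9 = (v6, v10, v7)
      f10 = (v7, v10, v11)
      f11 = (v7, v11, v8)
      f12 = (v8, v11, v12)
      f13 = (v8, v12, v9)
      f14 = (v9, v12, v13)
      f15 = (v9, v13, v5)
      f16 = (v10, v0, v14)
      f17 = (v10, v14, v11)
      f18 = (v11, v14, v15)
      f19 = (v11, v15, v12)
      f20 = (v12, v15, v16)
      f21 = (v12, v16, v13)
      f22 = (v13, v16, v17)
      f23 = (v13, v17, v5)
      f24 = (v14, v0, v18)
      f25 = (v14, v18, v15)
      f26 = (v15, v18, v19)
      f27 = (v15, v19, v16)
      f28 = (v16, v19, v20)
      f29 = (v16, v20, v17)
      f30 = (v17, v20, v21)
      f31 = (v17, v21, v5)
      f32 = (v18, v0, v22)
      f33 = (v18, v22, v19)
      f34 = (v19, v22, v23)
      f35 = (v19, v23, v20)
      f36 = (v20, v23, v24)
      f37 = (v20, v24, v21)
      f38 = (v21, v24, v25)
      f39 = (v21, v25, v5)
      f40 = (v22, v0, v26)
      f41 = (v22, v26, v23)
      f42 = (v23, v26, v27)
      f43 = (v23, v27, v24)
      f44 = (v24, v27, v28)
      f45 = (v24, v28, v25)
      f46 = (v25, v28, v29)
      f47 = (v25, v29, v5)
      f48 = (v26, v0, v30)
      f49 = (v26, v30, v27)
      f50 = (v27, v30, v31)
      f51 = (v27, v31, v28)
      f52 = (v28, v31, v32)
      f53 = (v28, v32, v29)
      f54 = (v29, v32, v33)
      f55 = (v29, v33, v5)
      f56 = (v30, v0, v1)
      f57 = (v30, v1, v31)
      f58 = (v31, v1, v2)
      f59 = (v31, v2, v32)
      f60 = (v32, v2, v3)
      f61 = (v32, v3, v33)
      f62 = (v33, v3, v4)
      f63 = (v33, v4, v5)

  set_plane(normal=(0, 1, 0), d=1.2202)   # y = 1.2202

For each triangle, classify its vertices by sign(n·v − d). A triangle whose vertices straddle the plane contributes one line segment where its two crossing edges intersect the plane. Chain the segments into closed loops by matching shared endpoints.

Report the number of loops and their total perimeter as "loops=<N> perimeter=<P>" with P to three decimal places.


loops=1 perimeter=5.565

Straddling triangles (10 of 64):
  (v7,v10,v11) [--+] → (0, 1.2202, -0.94173)–(0.77366, 1.2202, -0.5006)  len=0.8906
  (v7,v11,v8) [-+-] → (0.77366, 1.2202, -0.5006)–(0.77366, 1.2202, 0.210423)  len=0.7110
  (v8,v11,v12) [-++] → (0.77366, 1.2202, 0.210423)–(0.77366, 1.2202, 0.5006)  len=0.2902
  (v8,v12,v9) [-+-] → (0.77366, 1.2202, 0.5006)–(0.248781, 1.2202, 0.799891)  len=0.6042
  (v9,v12,v13) [-+-] → (0.248781, 1.2202, 0.799891)–(0, 1.2202, 0.94173)  len=0.2864
  (v10,v14,v11) [--+] → (-0.248781, 1.2202, -0.799891)–(0, 1.2202, -0.94173)  len=0.2864
  (v11,v14,v15) [+--] → (-0.248781, 1.2202, -0.799891)–(-0.77366, 1.2202, -0.5006)  len=0.6042
  (v11,v15,v12) [+-+] → (-0.77366, 1.2202, -0.5006)–(-0.77366, 1.2202, -0.210423)  len=0.2902
  (v12,v15,v16) [+--] → (-0.77366, 1.2202, -0.210423)–(-0.77366, 1.2202, 0.5006)  len=0.7110
  (v12,v16,v13) [+--] → (-0.77366, 1.2202, 0.5006)–(0, 1.2202, 0.94173)  len=0.8906

Chained into 1 loop(s):
  loop 1: 10 segments, perimeter = 5.5647
Total perimeter = 5.565


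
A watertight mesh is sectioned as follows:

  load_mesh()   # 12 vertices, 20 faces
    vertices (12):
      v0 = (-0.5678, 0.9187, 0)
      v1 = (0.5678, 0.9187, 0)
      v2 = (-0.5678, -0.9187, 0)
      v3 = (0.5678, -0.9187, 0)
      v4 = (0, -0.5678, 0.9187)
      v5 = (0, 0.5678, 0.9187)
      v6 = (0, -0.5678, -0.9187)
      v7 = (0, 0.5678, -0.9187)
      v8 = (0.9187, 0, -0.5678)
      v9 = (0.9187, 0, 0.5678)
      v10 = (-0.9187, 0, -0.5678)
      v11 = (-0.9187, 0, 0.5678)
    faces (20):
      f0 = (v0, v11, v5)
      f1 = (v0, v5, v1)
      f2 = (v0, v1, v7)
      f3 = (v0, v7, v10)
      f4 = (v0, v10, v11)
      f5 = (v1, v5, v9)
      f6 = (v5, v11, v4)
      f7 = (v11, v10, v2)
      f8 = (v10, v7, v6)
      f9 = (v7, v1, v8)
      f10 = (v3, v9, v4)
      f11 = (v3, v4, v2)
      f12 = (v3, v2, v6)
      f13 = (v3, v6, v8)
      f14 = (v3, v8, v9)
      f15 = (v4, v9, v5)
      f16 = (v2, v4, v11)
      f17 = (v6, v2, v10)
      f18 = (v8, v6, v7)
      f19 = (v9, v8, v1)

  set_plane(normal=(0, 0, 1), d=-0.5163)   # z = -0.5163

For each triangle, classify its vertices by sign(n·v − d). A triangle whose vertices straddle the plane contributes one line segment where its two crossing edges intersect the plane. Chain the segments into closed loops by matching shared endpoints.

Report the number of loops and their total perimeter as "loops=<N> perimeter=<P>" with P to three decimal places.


loops=1 perimeter=4.962

Straddling triangles (10 of 20):
  (v0,v1,v7) [++-] → (0.248702, 0.721498, -0.5163)–(-0.248702, 0.721498, -0.5163)  len=0.4974
  (v0,v7,v10) [+--] → (-0.248702, 0.721498, -0.5163)–(-0.886873, 0.083327, -0.5163)  len=0.9025
  (v0,v10,v11) [+-+] → (-0.886873, 0.083327, -0.5163)–(-0.9187, 0, -0.5163)  len=0.0892
  (v11,v10,v2) [+-+] → (-0.9187, 0, -0.5163)–(-0.886873, -0.083327, -0.5163)  len=0.0892
  (v7,v1,v8) [-+-] → (0.248702, 0.721498, -0.5163)–(0.886873, 0.083327, -0.5163)  len=0.9025
  (v3,v2,v6) [++-] → (-0.248702, -0.721498, -0.5163)–(0.248702, -0.721498, -0.5163)  len=0.4974
  (v3,v6,v8) [+--] → (0.248702, -0.721498, -0.5163)–(0.886873, -0.083327, -0.5163)  len=0.9025
  (v3,v8,v9) [+-+] → (0.886873, -0.083327, -0.5163)–(0.9187, 0, -0.5163)  len=0.0892
  (v6,v2,v10) [-+-] → (-0.248702, -0.721498, -0.5163)–(-0.886873, -0.083327, -0.5163)  len=0.9025
  (v9,v8,v1) [+-+] → (0.9187, 0, -0.5163)–(0.886873, 0.083327, -0.5163)  len=0.0892

Chained into 1 loop(s):
  loop 1: 10 segments, perimeter = 4.9616
Total perimeter = 4.962


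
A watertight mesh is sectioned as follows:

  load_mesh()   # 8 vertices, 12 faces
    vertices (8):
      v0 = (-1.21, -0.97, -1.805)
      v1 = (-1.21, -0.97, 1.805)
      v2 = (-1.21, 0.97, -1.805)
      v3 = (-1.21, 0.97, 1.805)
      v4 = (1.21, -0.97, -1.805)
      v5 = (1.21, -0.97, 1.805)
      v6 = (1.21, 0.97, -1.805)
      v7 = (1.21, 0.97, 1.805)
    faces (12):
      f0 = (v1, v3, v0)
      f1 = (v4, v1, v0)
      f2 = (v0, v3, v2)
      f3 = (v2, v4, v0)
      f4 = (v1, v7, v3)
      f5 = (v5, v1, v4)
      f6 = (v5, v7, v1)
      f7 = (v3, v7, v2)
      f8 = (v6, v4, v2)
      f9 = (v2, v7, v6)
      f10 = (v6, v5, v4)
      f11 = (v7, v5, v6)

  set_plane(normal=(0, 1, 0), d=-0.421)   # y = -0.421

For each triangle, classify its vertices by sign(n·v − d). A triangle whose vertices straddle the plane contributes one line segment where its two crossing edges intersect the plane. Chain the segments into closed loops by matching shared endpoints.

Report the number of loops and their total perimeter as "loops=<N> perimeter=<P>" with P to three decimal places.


loops=1 perimeter=12.060

Straddling triangles (8 of 12):
  (v1,v3,v0) [-+-] → (-1.21, -0.421, 1.805)–(-1.21, -0.421, -0.783407)  len=2.5884
  (v0,v3,v2) [-++] → (-1.21, -0.421, -0.783407)–(-1.21, -0.421, -1.805)  len=1.0216
  (v2,v4,v0) [+--] → (0.525165, -0.421, -1.805)–(-1.21, -0.421, -1.805)  len=1.7352
  (v1,v7,v3) [-++] → (-0.525165, -0.421, 1.805)–(-1.21, -0.421, 1.805)  len=0.6848
  (v5,v7,v1) [-+-] → (1.21, -0.421, 1.805)–(-0.525165, -0.421, 1.805)  len=1.7352
  (v6,v4,v2) [+-+] → (1.21, -0.421, -1.805)–(0.525165, -0.421, -1.805)  len=0.6848
  (v6,v5,v4) [+--] → (1.21, -0.421, 0.783407)–(1.21, -0.421, -1.805)  len=2.5884
  (v7,v5,v6) [+-+] → (1.21, -0.421, 1.805)–(1.21, -0.421, 0.783407)  len=1.0216

Chained into 1 loop(s):
  loop 1: 8 segments, perimeter = 12.0600
Total perimeter = 12.060


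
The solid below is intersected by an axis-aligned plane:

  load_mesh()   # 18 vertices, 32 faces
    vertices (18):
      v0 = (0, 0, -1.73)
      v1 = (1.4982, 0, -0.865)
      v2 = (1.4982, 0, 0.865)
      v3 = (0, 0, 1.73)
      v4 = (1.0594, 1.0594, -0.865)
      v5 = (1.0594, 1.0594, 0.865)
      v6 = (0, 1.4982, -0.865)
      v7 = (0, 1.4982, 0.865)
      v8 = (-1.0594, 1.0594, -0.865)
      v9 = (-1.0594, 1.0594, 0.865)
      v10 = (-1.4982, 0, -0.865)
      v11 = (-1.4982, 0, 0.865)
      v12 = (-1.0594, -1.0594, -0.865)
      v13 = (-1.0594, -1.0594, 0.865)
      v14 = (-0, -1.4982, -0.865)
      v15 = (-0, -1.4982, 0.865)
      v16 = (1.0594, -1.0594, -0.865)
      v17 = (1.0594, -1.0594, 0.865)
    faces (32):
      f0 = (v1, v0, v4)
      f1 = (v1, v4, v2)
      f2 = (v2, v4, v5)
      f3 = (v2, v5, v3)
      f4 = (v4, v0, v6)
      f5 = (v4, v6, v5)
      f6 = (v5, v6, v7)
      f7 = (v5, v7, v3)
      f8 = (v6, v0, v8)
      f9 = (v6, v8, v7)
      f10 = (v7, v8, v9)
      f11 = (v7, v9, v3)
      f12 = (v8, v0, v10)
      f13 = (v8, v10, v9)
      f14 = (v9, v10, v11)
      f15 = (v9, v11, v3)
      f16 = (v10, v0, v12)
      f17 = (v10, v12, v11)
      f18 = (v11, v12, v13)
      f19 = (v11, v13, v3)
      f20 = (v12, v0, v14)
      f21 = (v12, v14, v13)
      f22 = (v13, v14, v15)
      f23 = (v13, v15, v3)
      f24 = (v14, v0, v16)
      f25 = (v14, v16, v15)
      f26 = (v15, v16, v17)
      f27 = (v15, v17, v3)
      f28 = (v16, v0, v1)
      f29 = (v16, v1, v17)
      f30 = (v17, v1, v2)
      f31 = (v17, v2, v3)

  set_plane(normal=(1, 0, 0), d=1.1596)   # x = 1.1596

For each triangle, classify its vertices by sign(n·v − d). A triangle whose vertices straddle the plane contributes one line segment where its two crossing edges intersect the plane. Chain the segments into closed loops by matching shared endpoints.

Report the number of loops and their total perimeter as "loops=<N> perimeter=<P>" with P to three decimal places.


Straddling triangles (8 of 32):
  (v1,v0,v4) [+--] → (1.1596, 0, -1.06049)–(1.1596, 0.817486, -0.865)  len=0.8405
  (v1,v4,v2) [+-+] → (1.1596, 0.817486, -0.865)–(1.1596, 0.817486, -0.469954)  len=0.3950
  (v2,v4,v5) [+--] → (1.1596, 0.817486, -0.469954)–(1.1596, 0.817486, 0.865)  len=1.3350
  (v2,v5,v3) [+--] → (1.1596, 0.817486, 0.865)–(1.1596, 0, 1.06049)  len=0.8405
  (v16,v0,v1) [--+] → (1.1596, 0, -1.06049)–(1.1596, -0.817486, -0.865)  len=0.8405
  (v16,v1,v17) [-+-] → (1.1596, -0.817486, -0.865)–(1.1596, -0.817486, 0.469954)  len=1.3350
  (v17,v1,v2) [-++] → (1.1596, -0.817486, 0.469954)–(1.1596, -0.817486, 0.865)  len=0.3950
  (v17,v2,v3) [-+-] → (1.1596, -0.817486, 0.865)–(1.1596, 0, 1.06049)  len=0.8405

Chained into 1 loop(s):
  loop 1: 8 segments, perimeter = 6.8221
Total perimeter = 6.822

loops=1 perimeter=6.822
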